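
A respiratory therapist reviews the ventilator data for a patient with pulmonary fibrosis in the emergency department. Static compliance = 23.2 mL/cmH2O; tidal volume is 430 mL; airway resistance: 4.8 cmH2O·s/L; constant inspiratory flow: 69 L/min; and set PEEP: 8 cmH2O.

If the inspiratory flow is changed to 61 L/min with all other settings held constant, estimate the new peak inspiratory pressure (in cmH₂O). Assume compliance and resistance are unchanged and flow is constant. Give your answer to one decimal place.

Flow: 69 L/min ÷ 60 = 1.15 L/s.
New flow: 61 L/min ÷ 60 = 1.0167 L/s.
PIP = Vt/C + R·V̇ + PEEP (constant-flow equation of motion).
Only the resistive term changes: ΔPIP = R × ΔV̇ = 4.8 × (1.0167 − 1.15) = 4.8 × -0.1333 = -0.6398 cmH2O.
Original PIP = 430/23.2 + 4.8×1.15 + 8 = 32.054 cmH2O; new PIP = 32.054 + (-0.6398) = 31.414 cmH2O.

31.4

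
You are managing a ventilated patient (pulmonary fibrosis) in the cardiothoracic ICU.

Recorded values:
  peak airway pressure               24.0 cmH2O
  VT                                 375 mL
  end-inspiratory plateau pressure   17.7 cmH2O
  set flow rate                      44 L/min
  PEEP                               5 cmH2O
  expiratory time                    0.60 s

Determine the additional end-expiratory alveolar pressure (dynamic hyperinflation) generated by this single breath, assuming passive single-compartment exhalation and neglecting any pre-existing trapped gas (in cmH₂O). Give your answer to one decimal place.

1.2

Flow: 44 L/min ÷ 60 = 0.7333 L/s.
R = (PIP − Pplat)/V̇ = (24.0 − 17.7) / 0.7333 = 6.3/0.7333 = 8.591 cmH2O·s/L.
C = Vt/(Pplat − PEEP) = 375.0 / (17.7 − 5) = 375.0/12.7 = 29.528 mL/cmH2O.
τ = R × C = 8.591 × 0.02953 L/cmH2O = 0.2537 s.
Fraction remaining = e^(−Te/τ) = e^(−0.60/0.2537) = 0.09395; trapped volume = 375.0 × 0.09395 = 35.231 mL.
Additional alveolar pressure from trapping ≈ V_trapped / C = 35.231 / 29.528 = 1.193 cmH2O.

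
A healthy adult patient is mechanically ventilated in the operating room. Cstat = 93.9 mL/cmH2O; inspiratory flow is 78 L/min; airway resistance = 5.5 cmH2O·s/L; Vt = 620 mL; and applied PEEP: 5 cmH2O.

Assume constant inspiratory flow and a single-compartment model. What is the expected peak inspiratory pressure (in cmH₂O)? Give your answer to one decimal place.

Flow: 78 L/min ÷ 60 = 1.3 L/s.
Equation of motion (constant flow): PIP = Vt/C + R·V̇ + PEEP.
PIP = 620/93.9 + 5.5×1.3 + 5 = 6.603 + 7.15 + 5 = 18.753 cmH2O.

18.8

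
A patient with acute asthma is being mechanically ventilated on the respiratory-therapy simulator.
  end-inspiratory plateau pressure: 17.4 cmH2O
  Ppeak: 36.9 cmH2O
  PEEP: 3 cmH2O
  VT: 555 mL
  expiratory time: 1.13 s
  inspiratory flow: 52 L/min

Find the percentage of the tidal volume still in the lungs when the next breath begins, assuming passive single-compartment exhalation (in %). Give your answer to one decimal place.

Flow: 52 L/min ÷ 60 = 0.8667 L/s.
R = (PIP − Pplat)/V̇ = (36.9 − 17.4) / 0.8667 = 19.5/0.8667 = 22.499 cmH2O·s/L.
C = Vt/(Pplat − PEEP) = 555.0 / (17.4 − 3) = 555.0/14.4 = 38.542 mL/cmH2O.
τ = R × C = 22.499 × 0.03854 L/cmH2O = 0.8671 s.
Fraction remaining at end-expiration = e^(−Te/τ) = e^(−1.13/0.8671) = 0.2717 → 27.17%.

27.2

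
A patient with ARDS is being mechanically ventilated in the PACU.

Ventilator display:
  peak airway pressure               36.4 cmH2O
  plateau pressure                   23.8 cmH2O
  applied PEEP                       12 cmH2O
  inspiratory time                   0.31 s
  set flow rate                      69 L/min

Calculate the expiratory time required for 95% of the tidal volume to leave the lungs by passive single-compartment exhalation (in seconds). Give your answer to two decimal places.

0.99

Flow: 69 L/min ÷ 60 = 1.15 L/s.
Vt = flow × Ti = 1.15 L/s × 0.31 s × 1000 mL/L = 356.5 mL.
R = (PIP − Pplat)/V̇ = (36.4 − 23.8) / 1.15 = 12.6/1.15 = 10.957 cmH2O·s/L.
C = Vt/(Pplat − PEEP) = 356.5 / (23.8 − 12) = 356.5/11.8 = 30.212 mL/cmH2O.
τ = R × C = 10.957 × 0.03021 L/cmH2O = 0.331 s.
t = −τ·ln(1 − 0.95) = −0.331·ln(0.05) = 0.9916 s.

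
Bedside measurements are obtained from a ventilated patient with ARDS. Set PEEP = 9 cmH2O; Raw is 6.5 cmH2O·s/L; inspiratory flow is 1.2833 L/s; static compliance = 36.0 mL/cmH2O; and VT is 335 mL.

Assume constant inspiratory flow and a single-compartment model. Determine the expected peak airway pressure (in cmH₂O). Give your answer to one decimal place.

Equation of motion (constant flow): PIP = Vt/C + R·V̇ + PEEP.
PIP = 335/36.0 + 6.5×1.2833 + 9 = 9.306 + 8.341 + 9 = 26.647 cmH2O.

26.6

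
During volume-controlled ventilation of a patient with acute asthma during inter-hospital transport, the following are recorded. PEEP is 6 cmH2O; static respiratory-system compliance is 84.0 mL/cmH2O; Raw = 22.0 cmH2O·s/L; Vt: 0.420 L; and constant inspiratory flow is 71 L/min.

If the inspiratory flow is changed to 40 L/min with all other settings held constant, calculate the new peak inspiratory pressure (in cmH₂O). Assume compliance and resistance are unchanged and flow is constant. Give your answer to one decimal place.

25.7

Flow: 71 L/min ÷ 60 = 1.1833 L/s.
New flow: 40 L/min ÷ 60 = 0.6667 L/s.
PIP = Vt/C + R·V̇ + PEEP (constant-flow equation of motion).
Only the resistive term changes: ΔPIP = R × ΔV̇ = 22.0 × (0.6667 − 1.1833) = 22.0 × -0.5166 = -11.365 cmH2O.
Original PIP = 420/84.0 + 22.0×1.1833 + 6 = 37.033 cmH2O; new PIP = 37.033 + (-11.365) = 25.668 cmH2O.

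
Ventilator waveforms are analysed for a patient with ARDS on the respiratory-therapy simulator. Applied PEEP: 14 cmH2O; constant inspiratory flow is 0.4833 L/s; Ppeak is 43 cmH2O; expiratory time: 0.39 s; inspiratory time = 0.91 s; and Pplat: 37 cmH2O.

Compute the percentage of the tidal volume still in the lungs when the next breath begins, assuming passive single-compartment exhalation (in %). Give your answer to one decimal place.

Vt = flow × Ti = 0.4833 L/s × 0.91 s × 1000 mL/L = 439.8 mL.
R = (PIP − Pplat)/V̇ = (43 − 37) / 0.4833 = 6.0/0.4833 = 12.415 cmH2O·s/L.
C = Vt/(Pplat − PEEP) = 439.8 / (37 − 14) = 439.8/23.0 = 19.122 mL/cmH2O.
τ = R × C = 12.415 × 0.01912 L/cmH2O = 0.2374 s.
Fraction remaining at end-expiration = e^(−Te/τ) = e^(−0.39/0.2374) = 0.1934 → 19.34%.

19.3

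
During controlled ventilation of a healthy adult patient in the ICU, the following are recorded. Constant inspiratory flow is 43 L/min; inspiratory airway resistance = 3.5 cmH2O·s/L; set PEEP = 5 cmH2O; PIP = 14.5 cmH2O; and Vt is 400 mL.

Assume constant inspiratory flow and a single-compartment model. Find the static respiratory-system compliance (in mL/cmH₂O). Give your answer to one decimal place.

57.2

Flow: 43 L/min ÷ 60 = 0.7167 L/s.
Equation of motion (constant flow): PIP = Vt/C + R·V̇ + PEEP.
Vt/C = PIP − R·V̇ − PEEP = 14.5 − 3.5×0.7167 − 5 = 14.5 − 2.508 − 5 = 6.992 cmH2O.
C = Vt / 6.992 = 400 / 6.992 = 57.208 mL/cmH2O.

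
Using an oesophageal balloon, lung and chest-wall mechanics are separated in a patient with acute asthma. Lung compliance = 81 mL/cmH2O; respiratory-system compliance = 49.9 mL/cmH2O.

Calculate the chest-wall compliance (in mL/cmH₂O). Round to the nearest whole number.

1/Ccw = 1/Crs − 1/CL.
1/Ccw = 1/49.9 − 1/81 = 0.007694.
Ccw = 129.97 mL/cmH2O.

130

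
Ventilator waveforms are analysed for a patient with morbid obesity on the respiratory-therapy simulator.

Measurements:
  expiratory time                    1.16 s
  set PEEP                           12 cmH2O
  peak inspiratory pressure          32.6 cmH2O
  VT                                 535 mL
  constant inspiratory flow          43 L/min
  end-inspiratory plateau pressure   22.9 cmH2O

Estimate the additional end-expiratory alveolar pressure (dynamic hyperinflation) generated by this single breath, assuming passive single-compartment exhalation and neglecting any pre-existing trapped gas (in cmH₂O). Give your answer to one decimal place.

Flow: 43 L/min ÷ 60 = 0.7167 L/s.
R = (PIP − Pplat)/V̇ = (32.6 − 22.9) / 0.7167 = 9.7/0.7167 = 13.534 cmH2O·s/L.
C = Vt/(Pplat − PEEP) = 535.0 / (22.9 − 12) = 535.0/10.9 = 49.083 mL/cmH2O.
τ = R × C = 13.534 × 0.04908 L/cmH2O = 0.6642 s.
Fraction remaining = e^(−Te/τ) = e^(−1.16/0.6642) = 0.1744; trapped volume = 535.0 × 0.1744 = 93.304 mL.
Additional alveolar pressure from trapping ≈ V_trapped / C = 93.304 / 49.083 = 1.901 cmH2O.

1.9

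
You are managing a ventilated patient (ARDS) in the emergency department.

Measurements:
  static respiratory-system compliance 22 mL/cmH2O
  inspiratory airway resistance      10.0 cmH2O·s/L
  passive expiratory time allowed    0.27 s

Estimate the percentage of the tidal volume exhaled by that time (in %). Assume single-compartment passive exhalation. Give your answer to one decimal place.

70.7

τ = R × C = 10.0 × 22 mL/cmH2O = 10.0 × 0.022 L/cmH2O = 0.22 s.
Passive exhalation: V(t)/V₀ = e^(−t/τ) = e^(−0.27/0.22) = 0.2931.
Fraction exhaled = 1 − 0.2931 = 0.7069 → 70.69%.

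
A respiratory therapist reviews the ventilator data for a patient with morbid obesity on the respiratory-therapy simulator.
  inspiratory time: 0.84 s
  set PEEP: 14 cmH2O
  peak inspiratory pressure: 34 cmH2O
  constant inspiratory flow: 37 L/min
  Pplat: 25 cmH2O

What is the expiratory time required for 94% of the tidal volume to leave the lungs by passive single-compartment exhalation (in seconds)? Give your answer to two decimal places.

1.93

Flow: 37 L/min ÷ 60 = 0.6167 L/s.
Vt = flow × Ti = 0.6167 L/s × 0.84 s × 1000 mL/L = 518.03 mL.
R = (PIP − Pplat)/V̇ = (34 − 25) / 0.6167 = 9.0/0.6167 = 14.594 cmH2O·s/L.
C = Vt/(Pplat − PEEP) = 518.03 / (25 − 14) = 518.03/11.0 = 47.094 mL/cmH2O.
τ = R × C = 14.594 × 0.04709 L/cmH2O = 0.6872 s.
t = −τ·ln(1 − 0.94) = −0.6872·ln(0.06) = 1.933 s.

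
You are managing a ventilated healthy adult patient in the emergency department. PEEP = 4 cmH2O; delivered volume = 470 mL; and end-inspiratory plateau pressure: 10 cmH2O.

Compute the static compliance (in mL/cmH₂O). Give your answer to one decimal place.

78.3

Cstat = Vt / (Pplat − PEEP) = 470 / (10 − 4) = 470 / 6.0 = 78.333 mL/cmH2O.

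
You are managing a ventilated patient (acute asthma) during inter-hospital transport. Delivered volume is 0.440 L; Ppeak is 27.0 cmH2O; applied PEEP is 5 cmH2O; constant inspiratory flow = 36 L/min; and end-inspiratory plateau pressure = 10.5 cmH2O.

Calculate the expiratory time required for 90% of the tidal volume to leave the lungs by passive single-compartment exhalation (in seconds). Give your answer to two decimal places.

5.07

Flow: 36 L/min ÷ 60 = 0.6 L/s.
R = (PIP − Pplat)/V̇ = (27.0 − 10.5) / 0.6 = 16.5/0.6 = 27.5 cmH2O·s/L.
C = Vt/(Pplat − PEEP) = 440.0 / (10.5 − 5) = 440.0/5.5 = 80.0 mL/cmH2O.
τ = R × C = 27.5 × 0.08 L/cmH2O = 2.2 s.
t = −τ·ln(1 − 0.90) = −2.2·ln(0.1) = 5.066 s.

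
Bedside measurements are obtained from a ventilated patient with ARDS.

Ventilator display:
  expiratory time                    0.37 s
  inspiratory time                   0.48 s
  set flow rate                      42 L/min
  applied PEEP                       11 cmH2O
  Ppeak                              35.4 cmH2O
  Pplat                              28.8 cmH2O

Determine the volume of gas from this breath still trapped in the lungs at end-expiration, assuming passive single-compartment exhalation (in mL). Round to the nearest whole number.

42

Flow: 42 L/min ÷ 60 = 0.7 L/s.
Vt = flow × Ti = 0.7 L/s × 0.48 s × 1000 mL/L = 336.0 mL.
R = (PIP − Pplat)/V̇ = (35.4 − 28.8) / 0.7 = 6.6/0.7 = 9.429 cmH2O·s/L.
C = Vt/(Pplat − PEEP) = 336.0 / (28.8 − 11) = 336.0/17.8 = 18.876 mL/cmH2O.
τ = R × C = 9.429 × 0.01888 L/cmH2O = 0.178 s.
Fraction remaining = e^(−Te/τ) = e^(−0.37/0.178) = 0.1251.
Trapped volume = 336.0 × 0.1251 = 42.034 mL.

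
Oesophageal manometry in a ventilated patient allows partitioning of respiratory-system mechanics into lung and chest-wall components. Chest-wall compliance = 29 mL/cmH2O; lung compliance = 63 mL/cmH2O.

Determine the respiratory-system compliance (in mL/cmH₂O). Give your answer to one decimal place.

19.9

Lung and chest wall are elastances in series: 1/Crs = 1/CL + 1/Ccw.
1/Crs = 1/63 + 1/29 = 0.05036.
Crs = 19.857 mL/cmH2O.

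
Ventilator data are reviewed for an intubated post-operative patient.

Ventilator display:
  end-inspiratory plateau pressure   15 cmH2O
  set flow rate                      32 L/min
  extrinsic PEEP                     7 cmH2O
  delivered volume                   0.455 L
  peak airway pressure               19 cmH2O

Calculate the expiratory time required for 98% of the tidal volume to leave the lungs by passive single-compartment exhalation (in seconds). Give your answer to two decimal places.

Flow: 32 L/min ÷ 60 = 0.5333 L/s.
R = (PIP − Pplat)/V̇ = (19 − 15) / 0.5333 = 4.0/0.5333 = 7.5 cmH2O·s/L.
C = Vt/(Pplat − PEEP) = 455.0 / (15 − 7) = 455.0/8.0 = 56.875 mL/cmH2O.
τ = R × C = 7.5 × 0.05688 L/cmH2O = 0.4266 s.
t = −τ·ln(1 − 0.98) = −0.4266·ln(0.02) = 1.669 s.

1.67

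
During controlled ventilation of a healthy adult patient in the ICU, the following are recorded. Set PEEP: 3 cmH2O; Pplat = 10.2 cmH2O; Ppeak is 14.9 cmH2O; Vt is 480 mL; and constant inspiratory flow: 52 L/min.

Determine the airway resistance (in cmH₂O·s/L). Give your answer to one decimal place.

5.4

Flow: 52 L/min ÷ 60 = 0.8667 L/s.
Raw = (PIP − Pplat) / flow = (14.9 − 10.2) / 0.8667 = 4.7 / 0.8667 = 5.423 cmH2O·s/L.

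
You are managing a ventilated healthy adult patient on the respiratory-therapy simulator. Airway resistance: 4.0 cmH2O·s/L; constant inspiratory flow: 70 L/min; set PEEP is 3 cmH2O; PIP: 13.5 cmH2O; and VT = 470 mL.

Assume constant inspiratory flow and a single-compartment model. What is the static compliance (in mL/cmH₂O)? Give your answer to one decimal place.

Flow: 70 L/min ÷ 60 = 1.1667 L/s.
Equation of motion (constant flow): PIP = Vt/C + R·V̇ + PEEP.
Vt/C = PIP − R·V̇ − PEEP = 13.5 − 4.0×1.1667 − 3 = 13.5 − 4.667 − 3 = 5.833 cmH2O.
C = Vt / 5.833 = 470 / 5.833 = 80.576 mL/cmH2O.

80.6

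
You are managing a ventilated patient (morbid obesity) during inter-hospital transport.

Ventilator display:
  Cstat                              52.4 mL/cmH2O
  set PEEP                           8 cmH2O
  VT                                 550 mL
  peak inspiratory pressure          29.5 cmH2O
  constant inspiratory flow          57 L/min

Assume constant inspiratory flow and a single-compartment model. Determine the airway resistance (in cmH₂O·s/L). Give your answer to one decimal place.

11.6

Flow: 57 L/min ÷ 60 = 0.95 L/s.
Equation of motion (constant flow): PIP = Vt/C + R·V̇ + PEEP.
R·V̇ = PIP − Vt/C − PEEP = 29.5 − 550/52.4 − 8 = 29.5 − 10.496 − 8 = 11.004 cmH2O.
R = 11.004 / 0.95 = 11.583 cmH2O·s/L.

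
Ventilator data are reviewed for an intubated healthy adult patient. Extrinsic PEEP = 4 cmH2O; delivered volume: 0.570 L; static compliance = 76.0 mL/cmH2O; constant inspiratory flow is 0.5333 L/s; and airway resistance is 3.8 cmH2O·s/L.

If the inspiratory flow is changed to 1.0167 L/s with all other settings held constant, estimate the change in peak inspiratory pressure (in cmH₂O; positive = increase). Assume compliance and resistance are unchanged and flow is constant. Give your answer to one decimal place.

PIP = Vt/C + R·V̇ + PEEP (constant-flow equation of motion).
Only the resistive term changes: ΔPIP = R × ΔV̇ = 3.8 × (1.0167 − 0.5333) = 3.8 × 0.4834 = 1.837 cmH2O.

1.8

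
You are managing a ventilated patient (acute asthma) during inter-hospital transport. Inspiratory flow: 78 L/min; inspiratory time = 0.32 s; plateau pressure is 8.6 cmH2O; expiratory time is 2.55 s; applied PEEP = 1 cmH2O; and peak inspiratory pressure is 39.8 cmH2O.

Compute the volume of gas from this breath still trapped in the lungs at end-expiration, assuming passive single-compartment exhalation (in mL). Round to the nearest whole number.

Flow: 78 L/min ÷ 60 = 1.3 L/s.
Vt = flow × Ti = 1.3 L/s × 0.32 s × 1000 mL/L = 416.0 mL.
R = (PIP − Pplat)/V̇ = (39.8 − 8.6) / 1.3 = 31.2/1.3 = 24.0 cmH2O·s/L.
C = Vt/(Pplat − PEEP) = 416.0 / (8.6 − 1) = 416.0/7.6 = 54.737 mL/cmH2O.
τ = R × C = 24.0 × 0.05474 L/cmH2O = 1.314 s.
Fraction remaining = e^(−Te/τ) = e^(−2.55/1.314) = 0.1436.
Trapped volume = 416.0 × 0.1436 = 59.738 mL.

60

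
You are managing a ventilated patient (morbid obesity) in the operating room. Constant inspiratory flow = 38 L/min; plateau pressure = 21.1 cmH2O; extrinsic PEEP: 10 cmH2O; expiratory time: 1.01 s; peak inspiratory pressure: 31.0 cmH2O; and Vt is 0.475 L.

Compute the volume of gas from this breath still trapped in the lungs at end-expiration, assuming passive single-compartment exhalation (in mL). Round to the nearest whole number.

105

Flow: 38 L/min ÷ 60 = 0.6333 L/s.
R = (PIP − Pplat)/V̇ = (31.0 − 21.1) / 0.6333 = 9.9/0.6333 = 15.632 cmH2O·s/L.
C = Vt/(Pplat − PEEP) = 475.0 / (21.1 − 10) = 475.0/11.1 = 42.793 mL/cmH2O.
τ = R × C = 15.632 × 0.04279 L/cmH2O = 0.6689 s.
Fraction remaining = e^(−Te/τ) = e^(−1.01/0.6689) = 0.2209.
Trapped volume = 475.0 × 0.2209 = 104.93 mL.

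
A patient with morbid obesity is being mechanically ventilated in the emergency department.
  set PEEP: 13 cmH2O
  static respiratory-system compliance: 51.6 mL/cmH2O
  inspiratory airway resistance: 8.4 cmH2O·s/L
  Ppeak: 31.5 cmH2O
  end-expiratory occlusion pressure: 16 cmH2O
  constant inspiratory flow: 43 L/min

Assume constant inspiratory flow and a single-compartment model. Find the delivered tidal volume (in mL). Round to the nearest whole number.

489

Flow: 43 L/min ÷ 60 = 0.7167 L/s.
Total PEEP = 16 cmH2O (set 13 + intrinsic 3); this is the baseline alveolar pressure.
Equation of motion (constant flow): PIP = Vt/C + R·V̇ + PEEP.
Vt/C = PIP − R·V̇ − PEEP = 31.5 − 6.02 − 16 = 9.48 cmH2O.
Vt = C × 9.48 = 51.6 × 9.48 = 489.17 mL.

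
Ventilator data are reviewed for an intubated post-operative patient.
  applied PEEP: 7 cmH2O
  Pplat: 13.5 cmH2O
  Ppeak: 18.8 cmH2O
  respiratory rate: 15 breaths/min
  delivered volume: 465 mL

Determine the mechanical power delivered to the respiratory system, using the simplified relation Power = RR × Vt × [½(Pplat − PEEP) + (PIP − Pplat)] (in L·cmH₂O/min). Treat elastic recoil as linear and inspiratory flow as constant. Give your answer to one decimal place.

59.6

Per-breath work = Vt × [½(Pplat−PEEP) + (PIP−Pplat)] = 0.465 × [0.5×6.5 + 5.3] = 0.465 × 8.55 = 3.976 L·cmH2O.
Power = 15 × 3.976 = 59.64 L·cmH2O/min.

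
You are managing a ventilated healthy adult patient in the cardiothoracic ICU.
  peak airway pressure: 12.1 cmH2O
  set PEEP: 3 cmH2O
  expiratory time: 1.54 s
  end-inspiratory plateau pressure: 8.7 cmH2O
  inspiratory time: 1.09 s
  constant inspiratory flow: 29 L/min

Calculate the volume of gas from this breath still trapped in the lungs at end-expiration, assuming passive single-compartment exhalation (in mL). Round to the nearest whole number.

Flow: 29 L/min ÷ 60 = 0.4833 L/s.
Vt = flow × Ti = 0.4833 L/s × 1.09 s × 1000 mL/L = 526.8 mL.
R = (PIP − Pplat)/V̇ = (12.1 − 8.7) / 0.4833 = 3.4/0.4833 = 7.035 cmH2O·s/L.
C = Vt/(Pplat − PEEP) = 526.8 / (8.7 − 3) = 526.8/5.7 = 92.421 mL/cmH2O.
τ = R × C = 7.035 × 0.09242 L/cmH2O = 0.6502 s.
Fraction remaining = e^(−Te/τ) = e^(−1.54/0.6502) = 0.09362.
Trapped volume = 526.8 × 0.09362 = 49.319 mL.

49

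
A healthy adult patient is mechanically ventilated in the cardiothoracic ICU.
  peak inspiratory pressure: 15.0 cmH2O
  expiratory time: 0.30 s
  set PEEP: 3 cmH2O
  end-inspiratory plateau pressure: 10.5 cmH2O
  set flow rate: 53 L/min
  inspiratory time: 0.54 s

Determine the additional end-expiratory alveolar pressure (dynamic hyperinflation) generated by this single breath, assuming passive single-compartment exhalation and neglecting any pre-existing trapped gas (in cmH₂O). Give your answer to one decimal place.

Flow: 53 L/min ÷ 60 = 0.8833 L/s.
Vt = flow × Ti = 0.8833 L/s × 0.54 s × 1000 mL/L = 476.98 mL.
R = (PIP − Pplat)/V̇ = (15.0 − 10.5) / 0.8833 = 4.5/0.8833 = 5.095 cmH2O·s/L.
C = Vt/(Pplat − PEEP) = 476.98 / (10.5 − 3) = 476.98/7.5 = 63.597 mL/cmH2O.
τ = R × C = 5.095 × 0.0636 L/cmH2O = 0.324 s.
Fraction remaining = e^(−Te/τ) = e^(−0.30/0.324) = 0.3962; trapped volume = 476.98 × 0.3962 = 188.98 mL.
Additional alveolar pressure from trapping ≈ V_trapped / C = 188.98 / 63.597 = 2.972 cmH2O.

3.0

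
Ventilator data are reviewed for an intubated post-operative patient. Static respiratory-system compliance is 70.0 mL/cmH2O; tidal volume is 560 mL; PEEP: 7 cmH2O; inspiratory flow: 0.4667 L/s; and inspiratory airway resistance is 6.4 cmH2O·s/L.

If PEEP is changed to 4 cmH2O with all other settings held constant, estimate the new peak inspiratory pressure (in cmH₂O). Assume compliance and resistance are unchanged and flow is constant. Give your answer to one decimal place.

15.0

PIP = Vt/C + R·V̇ + PEEP (constant-flow equation of motion).
Only the baseline term changes: ΔPIP = ΔPEEP = 4 − 7 = -3.0 cmH2O.
Original PIP = 560/70.0 + 6.4×0.4667 + 7 = 17.987 cmH2O; new PIP = 17.987 + (-3.0) = 14.987 cmH2O.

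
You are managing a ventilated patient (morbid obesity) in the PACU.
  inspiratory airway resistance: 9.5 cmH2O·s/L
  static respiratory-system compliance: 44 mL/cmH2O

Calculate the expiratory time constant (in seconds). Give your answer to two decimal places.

0.42

τ = R × C = 9.5 × 44 mL/cmH2O = 9.5 × 0.044 L/cmH2O = 0.418 s.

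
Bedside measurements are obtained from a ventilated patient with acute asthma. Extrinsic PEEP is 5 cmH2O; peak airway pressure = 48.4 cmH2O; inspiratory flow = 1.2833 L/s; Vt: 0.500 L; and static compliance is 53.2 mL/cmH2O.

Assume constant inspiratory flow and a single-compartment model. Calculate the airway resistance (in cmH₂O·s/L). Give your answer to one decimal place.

Equation of motion (constant flow): PIP = Vt/C + R·V̇ + PEEP.
R·V̇ = PIP − Vt/C − PEEP = 48.4 − 500/53.2 − 5 = 48.4 − 9.398 − 5 = 34.002 cmH2O.
R = 34.002 / 1.2833 = 26.496 cmH2O·s/L.

26.5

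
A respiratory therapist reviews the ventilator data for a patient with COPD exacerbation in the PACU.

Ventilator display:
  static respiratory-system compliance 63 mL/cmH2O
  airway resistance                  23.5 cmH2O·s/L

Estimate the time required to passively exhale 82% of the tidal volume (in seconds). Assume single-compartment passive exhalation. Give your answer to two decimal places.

2.54

τ = R × C = 23.5 × 63 mL/cmH2O = 23.5 × 0.063 L/cmH2O = 1.481 s.
Exhaled fraction f = 1 − e^(−t/τ) → t = −τ·ln(1 − f) = −1.481·ln(0.18) = 2.54 s.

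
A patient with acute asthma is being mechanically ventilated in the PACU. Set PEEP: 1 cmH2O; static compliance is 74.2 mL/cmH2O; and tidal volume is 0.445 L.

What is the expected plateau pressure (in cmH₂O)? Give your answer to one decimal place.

Pplat = PEEP + Vt / Cstat = 1 + 445 / 74.2 = 1 + 5.997 = 6.997 cmH2O.

7.0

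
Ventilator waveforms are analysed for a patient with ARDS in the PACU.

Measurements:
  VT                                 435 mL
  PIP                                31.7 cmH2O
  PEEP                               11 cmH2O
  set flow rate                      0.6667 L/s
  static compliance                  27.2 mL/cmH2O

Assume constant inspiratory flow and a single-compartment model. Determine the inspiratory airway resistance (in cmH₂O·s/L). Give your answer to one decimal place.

Equation of motion (constant flow): PIP = Vt/C + R·V̇ + PEEP.
R·V̇ = PIP − Vt/C − PEEP = 31.7 − 435/27.2 − 11 = 31.7 − 15.993 − 11 = 4.707 cmH2O.
R = 4.707 / 0.6667 = 7.06 cmH2O·s/L.

7.1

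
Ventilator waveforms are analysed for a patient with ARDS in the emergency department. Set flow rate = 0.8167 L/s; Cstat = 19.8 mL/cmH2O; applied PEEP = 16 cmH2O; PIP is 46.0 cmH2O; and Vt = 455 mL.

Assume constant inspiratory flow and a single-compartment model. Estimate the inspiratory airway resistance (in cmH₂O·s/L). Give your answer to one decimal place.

8.6

Equation of motion (constant flow): PIP = Vt/C + R·V̇ + PEEP.
R·V̇ = PIP − Vt/C − PEEP = 46.0 − 455/19.8 − 16 = 46.0 − 22.98 − 16 = 7.02 cmH2O.
R = 7.02 / 0.8167 = 8.596 cmH2O·s/L.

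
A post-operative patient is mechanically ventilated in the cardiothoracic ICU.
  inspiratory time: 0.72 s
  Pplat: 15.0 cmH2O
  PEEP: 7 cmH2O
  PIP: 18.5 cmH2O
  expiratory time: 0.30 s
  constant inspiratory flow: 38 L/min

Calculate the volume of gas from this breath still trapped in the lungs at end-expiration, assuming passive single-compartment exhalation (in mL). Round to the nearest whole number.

Flow: 38 L/min ÷ 60 = 0.6333 L/s.
Vt = flow × Ti = 0.6333 L/s × 0.72 s × 1000 mL/L = 455.98 mL.
R = (PIP − Pplat)/V̇ = (18.5 − 15.0) / 0.6333 = 3.5/0.6333 = 5.527 cmH2O·s/L.
C = Vt/(Pplat − PEEP) = 455.98 / (15.0 − 7) = 455.98/8.0 = 56.998 mL/cmH2O.
τ = R × C = 5.527 × 0.057 L/cmH2O = 0.315 s.
Fraction remaining = e^(−Te/τ) = e^(−0.30/0.315) = 0.3858.
Trapped volume = 455.98 × 0.3858 = 175.92 mL.

176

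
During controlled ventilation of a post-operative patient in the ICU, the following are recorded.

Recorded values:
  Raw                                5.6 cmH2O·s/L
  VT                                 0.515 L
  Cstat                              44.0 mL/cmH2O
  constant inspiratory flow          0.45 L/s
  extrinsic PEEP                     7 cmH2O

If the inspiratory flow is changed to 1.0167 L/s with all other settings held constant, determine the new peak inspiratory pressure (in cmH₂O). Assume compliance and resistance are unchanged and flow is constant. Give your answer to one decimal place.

PIP = Vt/C + R·V̇ + PEEP (constant-flow equation of motion).
Only the resistive term changes: ΔPIP = R × ΔV̇ = 5.6 × (1.0167 − 0.45) = 5.6 × 0.5667 = 3.174 cmH2O.
Original PIP = 515/44.0 + 5.6×0.45 + 7 = 21.225 cmH2O; new PIP = 21.225 + (3.174) = 24.399 cmH2O.

24.4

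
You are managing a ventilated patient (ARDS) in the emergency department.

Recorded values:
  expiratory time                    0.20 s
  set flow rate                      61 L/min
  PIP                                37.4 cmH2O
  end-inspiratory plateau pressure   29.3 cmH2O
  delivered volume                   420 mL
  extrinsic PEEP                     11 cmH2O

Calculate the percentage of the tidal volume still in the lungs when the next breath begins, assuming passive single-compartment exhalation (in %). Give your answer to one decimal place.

33.5

Flow: 61 L/min ÷ 60 = 1.0167 L/s.
R = (PIP − Pplat)/V̇ = (37.4 − 29.3) / 1.0167 = 8.1/1.0167 = 7.967 cmH2O·s/L.
C = Vt/(Pplat − PEEP) = 420.0 / (29.3 − 11) = 420.0/18.3 = 22.951 mL/cmH2O.
τ = R × C = 7.967 × 0.02295 L/cmH2O = 0.1828 s.
Fraction remaining at end-expiration = e^(−Te/τ) = e^(−0.20/0.1828) = 0.3348 → 33.48%.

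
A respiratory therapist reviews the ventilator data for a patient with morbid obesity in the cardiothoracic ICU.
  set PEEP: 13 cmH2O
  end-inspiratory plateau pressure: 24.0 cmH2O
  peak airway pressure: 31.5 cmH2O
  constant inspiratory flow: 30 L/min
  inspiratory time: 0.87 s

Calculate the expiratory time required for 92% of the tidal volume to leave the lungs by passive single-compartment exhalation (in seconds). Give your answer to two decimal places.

1.50

Flow: 30 L/min ÷ 60 = 0.5 L/s.
Vt = flow × Ti = 0.5 L/s × 0.87 s × 1000 mL/L = 435.0 mL.
R = (PIP − Pplat)/V̇ = (31.5 − 24.0) / 0.5 = 7.5/0.5 = 15.0 cmH2O·s/L.
C = Vt/(Pplat − PEEP) = 435.0 / (24.0 − 13) = 435.0/11.0 = 39.545 mL/cmH2O.
τ = R × C = 15.0 × 0.03955 L/cmH2O = 0.5933 s.
t = −τ·ln(1 − 0.92) = −0.5933·ln(0.08) = 1.499 s.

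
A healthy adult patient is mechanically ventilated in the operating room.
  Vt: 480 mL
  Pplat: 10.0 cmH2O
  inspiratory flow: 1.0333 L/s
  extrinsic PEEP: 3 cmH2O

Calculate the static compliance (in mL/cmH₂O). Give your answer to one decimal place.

Cstat = Vt / (Pplat − PEEP) = 480 / (10.0 − 3) = 480 / 7.0 = 68.571 mL/cmH2O.

68.6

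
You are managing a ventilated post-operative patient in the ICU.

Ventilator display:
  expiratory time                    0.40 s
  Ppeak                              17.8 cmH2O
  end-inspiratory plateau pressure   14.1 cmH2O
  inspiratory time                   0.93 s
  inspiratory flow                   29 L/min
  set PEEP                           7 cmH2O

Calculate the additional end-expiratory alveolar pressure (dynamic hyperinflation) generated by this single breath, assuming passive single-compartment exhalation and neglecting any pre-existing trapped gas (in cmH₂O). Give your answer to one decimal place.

Flow: 29 L/min ÷ 60 = 0.4833 L/s.
Vt = flow × Ti = 0.4833 L/s × 0.93 s × 1000 mL/L = 449.47 mL.
R = (PIP − Pplat)/V̇ = (17.8 − 14.1) / 0.4833 = 3.7/0.4833 = 7.656 cmH2O·s/L.
C = Vt/(Pplat − PEEP) = 449.47 / (14.1 − 7) = 449.47/7.1 = 63.306 mL/cmH2O.
τ = R × C = 7.656 × 0.06331 L/cmH2O = 0.4847 s.
Fraction remaining = e^(−Te/τ) = e^(−0.40/0.4847) = 0.4381; trapped volume = 449.47 × 0.4381 = 196.91 mL.
Additional alveolar pressure from trapping ≈ V_trapped / C = 196.91 / 63.306 = 3.11 cmH2O.

3.1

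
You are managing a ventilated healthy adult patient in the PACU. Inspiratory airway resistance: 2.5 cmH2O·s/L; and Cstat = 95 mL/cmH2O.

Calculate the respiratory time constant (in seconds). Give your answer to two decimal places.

τ = R × C = 2.5 × 95 mL/cmH2O = 2.5 × 0.095 L/cmH2O = 0.2375 s.

0.24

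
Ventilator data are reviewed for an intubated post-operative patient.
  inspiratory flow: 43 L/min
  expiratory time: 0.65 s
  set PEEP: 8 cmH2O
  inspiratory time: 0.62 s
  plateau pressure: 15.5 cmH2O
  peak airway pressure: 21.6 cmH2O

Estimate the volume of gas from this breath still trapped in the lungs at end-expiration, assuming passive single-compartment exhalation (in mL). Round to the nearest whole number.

122

Flow: 43 L/min ÷ 60 = 0.7167 L/s.
Vt = flow × Ti = 0.7167 L/s × 0.62 s × 1000 mL/L = 444.35 mL.
R = (PIP − Pplat)/V̇ = (21.6 − 15.5) / 0.7167 = 6.1/0.7167 = 8.511 cmH2O·s/L.
C = Vt/(Pplat − PEEP) = 444.35 / (15.5 − 8) = 444.35/7.5 = 59.247 mL/cmH2O.
τ = R × C = 8.511 × 0.05925 L/cmH2O = 0.5043 s.
Fraction remaining = e^(−Te/τ) = e^(−0.65/0.5043) = 0.2756.
Trapped volume = 444.35 × 0.2756 = 122.46 mL.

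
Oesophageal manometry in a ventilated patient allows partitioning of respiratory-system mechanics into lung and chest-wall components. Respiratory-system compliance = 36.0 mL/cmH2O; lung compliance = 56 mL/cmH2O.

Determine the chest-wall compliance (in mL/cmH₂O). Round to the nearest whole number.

101

1/Ccw = 1/Crs − 1/CL.
1/Ccw = 1/36.0 − 1/56 = 0.009921.
Ccw = 100.8 mL/cmH2O.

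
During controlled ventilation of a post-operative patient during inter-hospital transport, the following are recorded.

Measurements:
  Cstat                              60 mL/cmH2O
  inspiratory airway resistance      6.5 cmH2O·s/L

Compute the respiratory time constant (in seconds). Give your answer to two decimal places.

τ = R × C = 6.5 × 60 mL/cmH2O = 6.5 × 0.060 L/cmH2O = 0.39 s.

0.39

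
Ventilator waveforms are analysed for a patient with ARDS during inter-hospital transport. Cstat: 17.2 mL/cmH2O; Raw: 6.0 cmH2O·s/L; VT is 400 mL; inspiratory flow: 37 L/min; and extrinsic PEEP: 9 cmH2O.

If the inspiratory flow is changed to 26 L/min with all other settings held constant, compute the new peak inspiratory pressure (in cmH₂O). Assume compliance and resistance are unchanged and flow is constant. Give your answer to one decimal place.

Flow: 37 L/min ÷ 60 = 0.6167 L/s.
New flow: 26 L/min ÷ 60 = 0.4333 L/s.
PIP = Vt/C + R·V̇ + PEEP (constant-flow equation of motion).
Only the resistive term changes: ΔPIP = R × ΔV̇ = 6.0 × (0.4333 − 0.6167) = 6.0 × -0.1834 = -1.1 cmH2O.
Original PIP = 400/17.2 + 6.0×0.6167 + 9 = 35.956 cmH2O; new PIP = 35.956 + (-1.1) = 34.856 cmH2O.

34.9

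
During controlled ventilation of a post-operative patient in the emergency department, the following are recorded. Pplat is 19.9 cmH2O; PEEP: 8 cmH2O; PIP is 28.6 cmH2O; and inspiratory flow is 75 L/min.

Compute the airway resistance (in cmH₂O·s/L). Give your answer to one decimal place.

Flow: 75 L/min ÷ 60 = 1.25 L/s.
Raw = (PIP − Pplat) / flow = (28.6 − 19.9) / 1.25 = 8.7 / 1.25 = 6.96 cmH2O·s/L.

7.0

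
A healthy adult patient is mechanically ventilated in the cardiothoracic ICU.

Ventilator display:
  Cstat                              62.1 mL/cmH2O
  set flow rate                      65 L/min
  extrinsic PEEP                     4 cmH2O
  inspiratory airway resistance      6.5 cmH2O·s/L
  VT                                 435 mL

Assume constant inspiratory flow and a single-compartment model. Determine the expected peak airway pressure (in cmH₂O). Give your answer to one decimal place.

18.0

Flow: 65 L/min ÷ 60 = 1.0833 L/s.
Equation of motion (constant flow): PIP = Vt/C + R·V̇ + PEEP.
PIP = 435/62.1 + 6.5×1.0833 + 4 = 7.005 + 7.041 + 4 = 18.046 cmH2O.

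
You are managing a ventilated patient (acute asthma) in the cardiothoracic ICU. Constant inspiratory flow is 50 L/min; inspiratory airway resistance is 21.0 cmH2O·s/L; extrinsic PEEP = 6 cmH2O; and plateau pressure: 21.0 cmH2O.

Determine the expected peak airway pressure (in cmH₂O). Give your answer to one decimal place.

Flow: 50 L/min ÷ 60 = 0.8333 L/s.
PIP = Pplat + Raw × flow = 21.0 + 21.0 × 0.8333 = 21.0 + 17.499 = 38.499 cmH2O.

38.5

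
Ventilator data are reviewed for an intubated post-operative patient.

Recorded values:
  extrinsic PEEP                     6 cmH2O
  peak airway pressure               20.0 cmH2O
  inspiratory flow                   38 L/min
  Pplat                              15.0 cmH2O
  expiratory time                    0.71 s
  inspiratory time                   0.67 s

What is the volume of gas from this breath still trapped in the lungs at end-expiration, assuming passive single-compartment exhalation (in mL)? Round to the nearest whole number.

Flow: 38 L/min ÷ 60 = 0.6333 L/s.
Vt = flow × Ti = 0.6333 L/s × 0.67 s × 1000 mL/L = 424.31 mL.
R = (PIP − Pplat)/V̇ = (20.0 − 15.0) / 0.6333 = 5.0/0.6333 = 7.895 cmH2O·s/L.
C = Vt/(Pplat − PEEP) = 424.31 / (15.0 − 6) = 424.31/9.0 = 47.146 mL/cmH2O.
τ = R × C = 7.895 × 0.04715 L/cmH2O = 0.3722 s.
Fraction remaining = e^(−Te/τ) = e^(−0.71/0.3722) = 0.1484.
Trapped volume = 424.31 × 0.1484 = 62.968 mL.

63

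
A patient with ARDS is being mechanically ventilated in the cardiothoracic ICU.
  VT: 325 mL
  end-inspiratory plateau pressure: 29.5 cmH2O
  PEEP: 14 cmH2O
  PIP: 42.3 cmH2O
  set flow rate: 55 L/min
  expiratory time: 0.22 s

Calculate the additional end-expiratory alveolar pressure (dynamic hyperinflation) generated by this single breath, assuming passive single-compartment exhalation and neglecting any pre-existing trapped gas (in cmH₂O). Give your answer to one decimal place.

7.3

Flow: 55 L/min ÷ 60 = 0.9167 L/s.
R = (PIP − Pplat)/V̇ = (42.3 − 29.5) / 0.9167 = 12.8/0.9167 = 13.963 cmH2O·s/L.
C = Vt/(Pplat − PEEP) = 325.0 / (29.5 − 14) = 325.0/15.5 = 20.968 mL/cmH2O.
τ = R × C = 13.963 × 0.02097 L/cmH2O = 0.2928 s.
Fraction remaining = e^(−Te/τ) = e^(−0.22/0.2928) = 0.4717; trapped volume = 325.0 × 0.4717 = 153.3 mL.
Additional alveolar pressure from trapping ≈ V_trapped / C = 153.3 / 20.968 = 7.311 cmH2O.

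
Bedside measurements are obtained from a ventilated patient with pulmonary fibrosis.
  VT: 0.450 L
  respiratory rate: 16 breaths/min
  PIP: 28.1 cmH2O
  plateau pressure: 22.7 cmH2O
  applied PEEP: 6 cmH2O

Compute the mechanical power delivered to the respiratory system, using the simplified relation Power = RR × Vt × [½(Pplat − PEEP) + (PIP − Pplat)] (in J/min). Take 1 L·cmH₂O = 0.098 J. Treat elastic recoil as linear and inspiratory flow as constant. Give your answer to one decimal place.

9.7

Per-breath work = Vt × [½(Pplat−PEEP) + (PIP−Pplat)] = 0.450 × [0.5×16.7 + 5.4] = 0.450 × 13.75 = 6.188 L·cmH2O.
Power = 16 × 6.188 = 99.008 L·cmH2O/min.
× 0.098 J/(L·cmH2O) → 9.703 J/min.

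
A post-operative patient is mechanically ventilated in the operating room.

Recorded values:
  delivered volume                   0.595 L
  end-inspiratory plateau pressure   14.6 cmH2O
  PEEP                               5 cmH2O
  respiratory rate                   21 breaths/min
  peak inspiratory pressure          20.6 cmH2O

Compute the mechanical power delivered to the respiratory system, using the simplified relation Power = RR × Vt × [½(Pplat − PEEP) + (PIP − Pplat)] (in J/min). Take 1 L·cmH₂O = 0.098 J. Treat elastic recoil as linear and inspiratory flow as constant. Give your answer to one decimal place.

Per-breath work = Vt × [½(Pplat−PEEP) + (PIP−Pplat)] = 0.595 × [0.5×9.6 + 6.0] = 0.595 × 10.8 = 6.426 L·cmH2O.
Power = 21 × 6.426 = 134.95 L·cmH2O/min.
× 0.098 J/(L·cmH2O) → 13.225 J/min.

13.2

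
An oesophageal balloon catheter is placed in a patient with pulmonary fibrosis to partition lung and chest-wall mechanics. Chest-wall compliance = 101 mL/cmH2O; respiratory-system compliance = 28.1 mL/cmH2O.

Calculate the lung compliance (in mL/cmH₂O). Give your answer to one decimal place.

38.9

1/CL = 1/Crs − 1/Ccw.
1/CL = 1/28.1 − 1/101 = 0.02569.
CL = 38.926 mL/cmH2O.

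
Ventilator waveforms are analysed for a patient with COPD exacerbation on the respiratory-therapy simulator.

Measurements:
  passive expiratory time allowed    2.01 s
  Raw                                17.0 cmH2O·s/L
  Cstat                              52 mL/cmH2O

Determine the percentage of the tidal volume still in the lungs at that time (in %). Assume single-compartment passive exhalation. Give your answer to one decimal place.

10.3

τ = R × C = 17.0 × 52 mL/cmH2O = 17.0 × 0.052 L/cmH2O = 0.884 s.
Passive exhalation: V(t)/V₀ = e^(−t/τ) = e^(−2.01/0.884) = 0.1029.
Fraction remaining = 0.1029 → 10.29%.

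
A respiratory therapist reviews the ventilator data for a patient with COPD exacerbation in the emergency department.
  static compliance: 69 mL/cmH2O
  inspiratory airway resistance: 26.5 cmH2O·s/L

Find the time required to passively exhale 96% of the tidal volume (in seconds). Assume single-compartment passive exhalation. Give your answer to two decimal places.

τ = R × C = 26.5 × 69 mL/cmH2O = 26.5 × 0.069 L/cmH2O = 1.829 s.
Exhaled fraction f = 1 − e^(−t/τ) → t = −τ·ln(1 − f) = −1.829·ln(0.04) = 5.887 s.

5.89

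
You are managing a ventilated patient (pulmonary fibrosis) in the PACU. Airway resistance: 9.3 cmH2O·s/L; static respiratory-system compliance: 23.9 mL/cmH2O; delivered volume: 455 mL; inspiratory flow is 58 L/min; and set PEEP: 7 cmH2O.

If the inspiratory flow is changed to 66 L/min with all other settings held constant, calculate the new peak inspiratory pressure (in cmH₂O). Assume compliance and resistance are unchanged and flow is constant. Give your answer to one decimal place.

Flow: 58 L/min ÷ 60 = 0.9667 L/s.
New flow: 66 L/min ÷ 60 = 1.1 L/s.
PIP = Vt/C + R·V̇ + PEEP (constant-flow equation of motion).
Only the resistive term changes: ΔPIP = R × ΔV̇ = 9.3 × (1.1 − 0.9667) = 9.3 × 0.1333 = 1.24 cmH2O.
Original PIP = 455/23.9 + 9.3×0.9667 + 7 = 35.028 cmH2O; new PIP = 35.028 + (1.24) = 36.268 cmH2O.

36.3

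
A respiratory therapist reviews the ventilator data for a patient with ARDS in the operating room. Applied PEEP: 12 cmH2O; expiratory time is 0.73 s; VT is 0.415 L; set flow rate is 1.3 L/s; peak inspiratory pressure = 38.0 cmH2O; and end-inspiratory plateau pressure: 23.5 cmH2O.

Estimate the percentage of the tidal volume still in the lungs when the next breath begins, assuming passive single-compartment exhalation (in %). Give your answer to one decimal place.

16.3

R = (PIP − Pplat)/V̇ = (38.0 − 23.5) / 1.3 = 14.5/1.3 = 11.154 cmH2O·s/L.
C = Vt/(Pplat − PEEP) = 415.0 / (23.5 − 12) = 415.0/11.5 = 36.087 mL/cmH2O.
τ = R × C = 11.154 × 0.03609 L/cmH2O = 0.4025 s.
Fraction remaining at end-expiration = e^(−Te/τ) = e^(−0.73/0.4025) = 0.1631 → 16.31%.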